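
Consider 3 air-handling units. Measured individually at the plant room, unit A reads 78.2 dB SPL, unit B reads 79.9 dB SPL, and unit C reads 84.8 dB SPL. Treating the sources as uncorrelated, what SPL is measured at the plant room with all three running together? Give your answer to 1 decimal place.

Incoherent sources sum as intensities:
L_total = 10·log₁₀(10^(78.2/10) + 10^(79.9/10) + 10^(84.8/10)) = 10·log₁₀(465800000) = 86.7 dB SPL.

86.7 dB SPL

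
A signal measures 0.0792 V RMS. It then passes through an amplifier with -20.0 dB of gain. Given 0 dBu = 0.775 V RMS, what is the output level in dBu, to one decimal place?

Input level: 20·log₁₀(0.0792/0.775) = -19.81 dBu.
Output: -19.81 − 20.0 = -39.8 dBu.

-39.8 dBu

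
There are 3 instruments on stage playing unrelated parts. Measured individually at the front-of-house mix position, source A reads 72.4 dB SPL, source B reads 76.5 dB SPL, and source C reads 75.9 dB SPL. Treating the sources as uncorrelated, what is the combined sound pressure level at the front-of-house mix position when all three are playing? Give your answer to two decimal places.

Uncorrelated sources add in intensity (power), not in dB.
L_total = 10·log₁₀(10^(72.4/10) + 10^(76.5/10) + 10^(75.9/10)) = 10·log₁₀(101000000) = 80.04 dB SPL.

80.04 dB SPL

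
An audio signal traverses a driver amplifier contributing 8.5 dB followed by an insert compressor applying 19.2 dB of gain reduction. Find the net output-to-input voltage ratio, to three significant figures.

Net gain = 8.5 + (−19.2) = -10.7 dB.
Voltage ratio = 10^(-10.7/20) = 0.292.

0.292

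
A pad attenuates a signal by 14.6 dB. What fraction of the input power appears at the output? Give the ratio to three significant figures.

Power ratio = 10^(dB/10).
10^(-14.6/10) = 10^(-1.460) = 0.0347.

0.0347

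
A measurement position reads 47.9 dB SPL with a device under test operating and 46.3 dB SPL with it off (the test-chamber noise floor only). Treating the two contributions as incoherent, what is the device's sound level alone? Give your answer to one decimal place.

Background correction is a power subtraction:
L_src = 10·log₁₀(10^(47.9/10) − 10^(46.3/10)) = 10·log₁₀(19000) = 42.8 dB SPL.

42.8 dB SPL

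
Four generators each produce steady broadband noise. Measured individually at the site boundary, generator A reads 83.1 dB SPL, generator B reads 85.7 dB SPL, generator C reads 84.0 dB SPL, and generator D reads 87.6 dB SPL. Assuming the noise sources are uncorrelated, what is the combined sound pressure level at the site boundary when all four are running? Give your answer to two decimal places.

Incoherent sources sum as intensities:
L_total = 10·log₁₀(10^(83.1/10) + 10^(85.7/10) + 10^(84.0/10) + 10^(87.6/10)) = 10·log₁₀(1402000000) = 91.47 dB SPL.

91.47 dB SPL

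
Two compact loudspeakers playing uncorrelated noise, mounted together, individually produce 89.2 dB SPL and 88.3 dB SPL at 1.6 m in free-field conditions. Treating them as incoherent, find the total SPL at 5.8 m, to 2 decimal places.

Combined at 1.6 m: 10·log₁₀(10^(89.2/10)+10^(88.3/10)) = 91.784 dB SPL.
Then apply −20·log₁₀(5.8/1.6) = -11.186 dB → 80.60 dB SPL.

80.60 dB SPL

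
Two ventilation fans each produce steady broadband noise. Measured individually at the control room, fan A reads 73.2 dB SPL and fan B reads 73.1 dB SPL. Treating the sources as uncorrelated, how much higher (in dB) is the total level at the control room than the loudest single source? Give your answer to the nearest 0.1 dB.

Incoherent sources sum as intensities:
L_total = 10·log₁₀(10^(73.2/10) + 10^(73.1/10)) = 76.16 dB SPL.
Excess over the loudest (73.2 dB): 76.16 − 73.2 = 3.0 dB.

3.0 dB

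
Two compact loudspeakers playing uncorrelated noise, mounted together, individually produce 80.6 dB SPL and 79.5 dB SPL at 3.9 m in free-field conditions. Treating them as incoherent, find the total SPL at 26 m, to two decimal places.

Combined at 3.9 m: 10·log₁₀(10^(80.6/10)+10^(79.5/10)) = 83.095 dB SPL.
Then apply −20·log₁₀(26/3.9) = -16.478 dB → 66.62 dB SPL.

66.62 dB SPL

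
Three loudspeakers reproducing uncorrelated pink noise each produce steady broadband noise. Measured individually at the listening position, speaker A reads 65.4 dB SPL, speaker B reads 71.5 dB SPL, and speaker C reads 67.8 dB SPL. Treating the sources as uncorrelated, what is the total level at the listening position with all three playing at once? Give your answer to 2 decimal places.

73.73 dB SPL

Uncorrelated sources add in intensity (power), not in dB.
L_total = 10·log₁₀(10^(65.4/10) + 10^(71.5/10) + 10^(67.8/10)) = 10·log₁₀(23620000) = 73.73 dB SPL.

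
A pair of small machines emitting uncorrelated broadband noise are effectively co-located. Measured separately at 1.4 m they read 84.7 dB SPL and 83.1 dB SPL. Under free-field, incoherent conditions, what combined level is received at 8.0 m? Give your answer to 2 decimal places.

Combined at 1.4 m: 10·log₁₀(10^(84.7/10)+10^(83.1/10)) = 86.984 dB SPL.
Then apply −20·log₁₀(8.0/1.4) = -15.139 dB → 71.84 dB SPL.

71.84 dB SPL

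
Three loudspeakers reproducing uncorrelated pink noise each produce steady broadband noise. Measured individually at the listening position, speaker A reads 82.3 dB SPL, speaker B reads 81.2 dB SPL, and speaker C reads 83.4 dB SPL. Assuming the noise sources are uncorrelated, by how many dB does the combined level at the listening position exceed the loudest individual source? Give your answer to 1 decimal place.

3.8 dB

Incoherent sources sum as intensities:
L_total = 10·log₁₀(10^(82.3/10) + 10^(81.2/10) + 10^(83.4/10)) = 87.16 dB SPL.
Excess over the loudest (83.4 dB): 87.16 − 83.4 = 3.8 dB.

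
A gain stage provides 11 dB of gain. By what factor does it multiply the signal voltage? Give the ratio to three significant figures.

3.55

Voltage ratio = 10^(dB/20).
10^(11/20) = 10^(0.5500) = 3.55.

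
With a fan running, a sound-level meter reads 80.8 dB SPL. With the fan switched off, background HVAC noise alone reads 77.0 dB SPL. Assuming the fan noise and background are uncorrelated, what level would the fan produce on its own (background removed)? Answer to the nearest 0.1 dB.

78.5 dB SPL

Background correction is a power subtraction:
L_src = 10·log₁₀(10^(80.8/10) − 10^(77.0/10)) = 10·log₁₀(70110000) = 78.5 dB SPL.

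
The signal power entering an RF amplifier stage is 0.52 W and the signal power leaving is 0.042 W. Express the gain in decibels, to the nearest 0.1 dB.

-10.9 dB

For a power ratio, dB = 10·log₁₀(P₂/P₁).
10·log₁₀(0.042/0.52) = 10·log₁₀(0.08077) = -10.9 dB.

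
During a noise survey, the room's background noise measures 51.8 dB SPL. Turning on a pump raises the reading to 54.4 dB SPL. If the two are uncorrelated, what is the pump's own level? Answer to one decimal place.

Subtract intensities: L_src = 10·log₁₀(10^(L_total/10) − 10^(L_bg/10)).
L_src = 10·log₁₀(10^(54.4/10) − 10^(51.8/10)) = 10·log₁₀(124100) = 50.9 dB SPL.

50.9 dB SPL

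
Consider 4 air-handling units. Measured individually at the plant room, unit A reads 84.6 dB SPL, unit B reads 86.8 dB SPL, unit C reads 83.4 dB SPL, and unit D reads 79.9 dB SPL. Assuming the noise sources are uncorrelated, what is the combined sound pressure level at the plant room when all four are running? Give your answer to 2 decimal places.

90.35 dB SPL

Add the sources as powers (linear), then convert back to dB:
L_total = 10·log₁₀(10^(84.6/10) + 10^(86.8/10) + 10^(83.4/10) + 10^(79.9/10)) = 10·log₁₀(1084000000) = 90.35 dB SPL.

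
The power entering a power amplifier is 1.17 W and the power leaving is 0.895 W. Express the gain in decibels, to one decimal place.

Power is a power quantity, so gain = 10·log₁₀(P_out/P_in).
10·log₁₀(0.895/1.17) = 10·log₁₀(0.7650) = -1.2 dB.

-1.2 dB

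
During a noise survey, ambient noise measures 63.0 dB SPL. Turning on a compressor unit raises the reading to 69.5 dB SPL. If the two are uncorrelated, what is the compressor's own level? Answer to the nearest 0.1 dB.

Background correction is a power subtraction:
L_src = 10·log₁₀(10^(69.5/10) − 10^(63.0/10)) = 10·log₁₀(6917000) = 68.4 dB SPL.

68.4 dB SPL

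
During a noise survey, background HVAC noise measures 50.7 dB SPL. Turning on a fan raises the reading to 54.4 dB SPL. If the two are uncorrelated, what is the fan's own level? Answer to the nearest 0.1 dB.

52.0 dB SPL

Remove the background by subtracting linear intensities:
L_src = 10·log₁₀(10^(54.4/10) − 10^(50.7/10)) = 10·log₁₀(157900) = 52.0 dB SPL.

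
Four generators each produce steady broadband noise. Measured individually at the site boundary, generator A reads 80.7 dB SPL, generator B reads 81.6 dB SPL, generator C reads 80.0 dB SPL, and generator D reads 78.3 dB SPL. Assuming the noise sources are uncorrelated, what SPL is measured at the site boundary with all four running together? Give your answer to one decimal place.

Add the sources as powers (linear), then convert back to dB:
L_total = 10·log₁₀(10^(80.7/10) + 10^(81.6/10) + 10^(80.0/10) + 10^(78.3/10)) = 10·log₁₀(429600000) = 86.3 dB SPL.

86.3 dB SPL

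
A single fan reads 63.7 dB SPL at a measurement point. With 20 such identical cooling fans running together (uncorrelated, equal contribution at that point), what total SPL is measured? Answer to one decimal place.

20 equal incoherent sources raise the level by 10·log₁₀(20) = 13.01 dB.
L_total = 63.7 + 13.01 = 76.7 dB SPL.

76.7 dB SPL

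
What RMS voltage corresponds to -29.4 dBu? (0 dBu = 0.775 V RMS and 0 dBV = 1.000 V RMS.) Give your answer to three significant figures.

V = 0.775 V × 10^(-29.4/20).
= 0.775 × 0.03388 = 0.0263 V.

0.0263 V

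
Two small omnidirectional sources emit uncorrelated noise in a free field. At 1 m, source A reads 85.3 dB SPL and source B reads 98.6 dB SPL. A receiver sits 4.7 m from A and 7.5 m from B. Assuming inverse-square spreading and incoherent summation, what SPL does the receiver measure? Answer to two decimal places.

At the listener: L_A = 85.3 − 20·log₁₀(4.7) = 71.858 dB; L_B = 98.6 − 20·log₁₀(7.5) = 81.099 dB.
Combined: 10·log₁₀(10^(71.858/10)+10^(81.099/10)) = 81.59 dB SPL.

81.59 dB SPL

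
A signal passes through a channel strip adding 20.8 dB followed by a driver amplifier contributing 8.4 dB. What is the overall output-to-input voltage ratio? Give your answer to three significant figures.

Net gain = 20.8 + 8.4 = 29.2 dB.
Voltage ratio = 10^(29.2/20) = 28.8.

28.8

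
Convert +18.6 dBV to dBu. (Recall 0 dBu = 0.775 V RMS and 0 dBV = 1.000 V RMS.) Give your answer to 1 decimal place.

The offset between the scales is 20·log₁₀(0.775/1.000) = −2.214 dB.
So dBu = +18.6 + 2.214 = +20.8 dBu.

+20.8 dBu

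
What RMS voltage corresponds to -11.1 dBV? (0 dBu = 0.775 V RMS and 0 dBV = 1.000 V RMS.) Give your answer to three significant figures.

0.279 V

V = 1.000 V × 10^(-11.1/20).
= 1.000 × 0.2786 = 0.279 V.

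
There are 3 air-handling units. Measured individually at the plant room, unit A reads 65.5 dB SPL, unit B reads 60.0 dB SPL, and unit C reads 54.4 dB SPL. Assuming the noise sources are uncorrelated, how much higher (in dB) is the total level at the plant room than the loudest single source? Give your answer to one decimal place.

Incoherent sources sum as intensities:
L_total = 10·log₁₀(10^(65.5/10) + 10^(60.0/10) + 10^(54.4/10)) = 66.83 dB SPL.
Excess over the loudest (65.5 dB): 66.83 − 65.5 = 1.3 dB.

1.3 dB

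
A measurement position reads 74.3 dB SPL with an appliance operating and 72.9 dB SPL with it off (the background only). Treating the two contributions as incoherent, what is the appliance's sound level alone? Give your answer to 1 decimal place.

68.7 dB SPL

Subtract intensities: L_src = 10·log₁₀(10^(L_total/10) − 10^(L_bg/10)).
L_src = 10·log₁₀(10^(74.3/10) − 10^(72.9/10)) = 10·log₁₀(7417000) = 68.7 dB SPL.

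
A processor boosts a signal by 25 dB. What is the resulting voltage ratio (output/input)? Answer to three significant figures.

Voltage ratio = 10^(dB/20).
10^(25/20) = 10^(1.250) = 17.8.

17.8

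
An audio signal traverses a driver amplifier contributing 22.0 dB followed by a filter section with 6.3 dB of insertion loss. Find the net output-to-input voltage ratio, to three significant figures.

6.10

Net gain = 22.0 + (−6.3) = 15.7 dB.
Voltage ratio = 10^(15.7/20) = 6.10.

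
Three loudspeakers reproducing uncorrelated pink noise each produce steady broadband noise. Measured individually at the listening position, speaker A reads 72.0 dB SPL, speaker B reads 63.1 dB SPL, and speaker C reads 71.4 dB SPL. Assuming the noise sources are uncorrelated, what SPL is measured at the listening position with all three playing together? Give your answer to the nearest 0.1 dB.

Add the sources as powers (linear), then convert back to dB:
L_total = 10·log₁₀(10^(72.0/10) + 10^(63.1/10) + 10^(71.4/10)) = 10·log₁₀(31690000) = 75.0 dB SPL.

75.0 dB SPL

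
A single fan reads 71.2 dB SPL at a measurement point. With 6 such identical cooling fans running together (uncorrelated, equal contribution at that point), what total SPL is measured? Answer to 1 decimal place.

6 equal incoherent sources raise the level by 10·log₁₀(6) = 7.78 dB.
L_total = 71.2 + 7.78 = 79.0 dB SPL.

79.0 dB SPL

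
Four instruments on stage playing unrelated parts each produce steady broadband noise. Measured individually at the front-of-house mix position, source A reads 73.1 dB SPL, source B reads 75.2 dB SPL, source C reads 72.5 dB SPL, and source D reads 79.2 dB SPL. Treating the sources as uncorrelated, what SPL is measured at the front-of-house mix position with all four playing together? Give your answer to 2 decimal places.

81.89 dB SPL

Add the sources as powers (linear), then convert back to dB:
L_total = 10·log₁₀(10^(73.1/10) + 10^(75.2/10) + 10^(72.5/10) + 10^(79.2/10)) = 10·log₁₀(154500000) = 81.89 dB SPL.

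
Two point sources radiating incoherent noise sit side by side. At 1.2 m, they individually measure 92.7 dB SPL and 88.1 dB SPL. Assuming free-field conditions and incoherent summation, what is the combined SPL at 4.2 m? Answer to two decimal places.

Combined at 1.2 m: 10·log₁₀(10^(92.7/10)+10^(88.1/10)) = 93.993 dB SPL.
Then apply −20·log₁₀(4.2/1.2) = -10.881 dB → 83.11 dB SPL.

83.11 dB SPL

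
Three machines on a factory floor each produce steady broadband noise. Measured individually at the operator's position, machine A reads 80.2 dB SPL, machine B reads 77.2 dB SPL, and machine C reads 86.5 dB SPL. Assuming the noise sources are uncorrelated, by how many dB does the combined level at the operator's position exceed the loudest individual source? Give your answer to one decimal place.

1.3 dB

Add the sources as powers (linear), then convert back to dB:
L_total = 10·log₁₀(10^(80.2/10) + 10^(77.2/10) + 10^(86.5/10)) = 87.81 dB SPL.
Excess over the loudest (86.5 dB): 87.81 − 86.5 = 1.3 dB.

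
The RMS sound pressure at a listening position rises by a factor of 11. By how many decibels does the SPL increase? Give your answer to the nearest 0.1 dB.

20.8 dB

SPL change from a pressure ratio uses the 20·log₁₀ form:
20·log₁₀(11) = 20.8 dB.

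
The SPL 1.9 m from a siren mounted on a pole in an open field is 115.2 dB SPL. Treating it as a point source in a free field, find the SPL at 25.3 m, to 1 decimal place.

Inverse-square spreading gives ΔL = −20·log₁₀(d₂/d₁).
ΔL = −20·log₁₀(25.3/1.9) = -22.49 dB, so L₂ = 115.2 + (-22.49) = 92.7 dB SPL.

92.7 dB SPL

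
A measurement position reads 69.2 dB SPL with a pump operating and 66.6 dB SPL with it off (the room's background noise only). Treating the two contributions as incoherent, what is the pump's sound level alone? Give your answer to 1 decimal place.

65.7 dB SPL

Subtract intensities: L_src = 10·log₁₀(10^(L_total/10) − 10^(L_bg/10)).
L_src = 10·log₁₀(10^(69.2/10) − 10^(66.6/10)) = 10·log₁₀(3747000) = 65.7 dB SPL.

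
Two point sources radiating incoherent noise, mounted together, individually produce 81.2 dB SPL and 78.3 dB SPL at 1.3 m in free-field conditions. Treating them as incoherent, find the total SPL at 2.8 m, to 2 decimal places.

Combined at 1.3 m: 10·log₁₀(10^(81.2/10)+10^(78.3/10)) = 82.998 dB SPL.
Then apply −20·log₁₀(2.8/1.3) = -6.664 dB → 76.33 dB SPL.

76.33 dB SPL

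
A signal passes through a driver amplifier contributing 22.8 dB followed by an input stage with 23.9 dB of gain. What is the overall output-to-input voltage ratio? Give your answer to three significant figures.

216

Net gain = 22.8 + 23.9 = 46.7 dB.
Voltage ratio = 10^(46.7/20) = 216.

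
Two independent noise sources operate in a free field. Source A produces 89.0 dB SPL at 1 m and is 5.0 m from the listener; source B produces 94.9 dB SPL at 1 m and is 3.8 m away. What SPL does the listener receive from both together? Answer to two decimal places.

At the listener: L_A = 89.0 − 20·log₁₀(5.0) = 75.021 dB; L_B = 94.9 − 20·log₁₀(3.8) = 83.304 dB.
Combined: 10·log₁₀(10^(75.021/10)+10^(83.304/10)) = 83.91 dB SPL.

83.91 dB SPL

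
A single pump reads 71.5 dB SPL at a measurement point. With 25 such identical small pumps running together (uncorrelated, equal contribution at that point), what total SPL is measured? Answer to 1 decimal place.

85.5 dB SPL

25 equal incoherent sources raise the level by 10·log₁₀(25) = 13.98 dB.
L_total = 71.5 + 13.98 = 85.5 dB SPL.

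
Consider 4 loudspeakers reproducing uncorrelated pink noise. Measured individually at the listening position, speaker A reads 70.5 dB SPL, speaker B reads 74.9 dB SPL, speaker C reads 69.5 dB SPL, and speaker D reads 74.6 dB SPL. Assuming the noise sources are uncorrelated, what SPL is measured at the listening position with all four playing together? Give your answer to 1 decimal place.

79.0 dB SPL

Uncorrelated sources add in intensity (power), not in dB.
L_total = 10·log₁₀(10^(70.5/10) + 10^(74.9/10) + 10^(69.5/10) + 10^(74.6/10)) = 10·log₁₀(79880000) = 79.0 dB SPL.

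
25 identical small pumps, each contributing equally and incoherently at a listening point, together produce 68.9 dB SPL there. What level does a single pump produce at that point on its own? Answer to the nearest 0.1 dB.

54.9 dB SPL

25 equal incoherent sources add 10·log₁₀(25) = 13.98 dB over one source.
L_one = 68.9 − 13.98 = 54.9 dB SPL.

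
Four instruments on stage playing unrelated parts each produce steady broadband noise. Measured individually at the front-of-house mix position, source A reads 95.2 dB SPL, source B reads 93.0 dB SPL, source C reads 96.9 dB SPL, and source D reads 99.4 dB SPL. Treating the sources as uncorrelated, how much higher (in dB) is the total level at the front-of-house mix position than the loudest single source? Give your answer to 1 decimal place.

Uncorrelated sources add in intensity (power), not in dB.
L_total = 10·log₁₀(10^(95.2/10) + 10^(93.0/10) + 10^(96.9/10) + 10^(99.4/10)) = 102.77 dB SPL.
Excess over the loudest (99.4 dB): 102.77 − 99.4 = 3.4 dB.

3.4 dB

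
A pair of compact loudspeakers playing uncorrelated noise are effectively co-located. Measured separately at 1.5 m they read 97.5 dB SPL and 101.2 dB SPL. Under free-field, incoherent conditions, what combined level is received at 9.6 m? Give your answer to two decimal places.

86.62 dB SPL

Combined at 1.5 m: 10·log₁₀(10^(97.5/10)+10^(101.2/10)) = 102.743 dB SPL.
Then apply −20·log₁₀(9.6/1.5) = -16.124 dB → 86.62 dB SPL.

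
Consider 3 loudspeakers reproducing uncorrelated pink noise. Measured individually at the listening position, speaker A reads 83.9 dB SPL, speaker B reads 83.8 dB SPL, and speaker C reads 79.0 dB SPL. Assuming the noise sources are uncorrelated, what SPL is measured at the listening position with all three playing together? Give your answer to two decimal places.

87.52 dB SPL

Incoherent sources sum as intensities:
L_total = 10·log₁₀(10^(83.9/10) + 10^(83.8/10) + 10^(79.0/10)) = 10·log₁₀(564800000) = 87.52 dB SPL.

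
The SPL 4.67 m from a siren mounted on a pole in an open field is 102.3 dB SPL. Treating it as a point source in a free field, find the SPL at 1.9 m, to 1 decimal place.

Free-field point source: level drops by 20·log₁₀ of the distance ratio.
ΔL = −20·log₁₀(1.9/4.67) = 7.81 dB, so L₂ = 102.3 + (7.81) = 110.1 dB SPL.

110.1 dB SPL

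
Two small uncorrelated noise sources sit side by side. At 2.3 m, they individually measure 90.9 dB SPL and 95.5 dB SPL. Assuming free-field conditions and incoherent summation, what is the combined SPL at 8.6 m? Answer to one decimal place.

Combined at 2.3 m: 10·log₁₀(10^(90.9/10)+10^(95.5/10)) = 96.79 dB SPL.
Then apply −20·log₁₀(8.6/2.3) = -11.46 dB → 85.3 dB SPL.

85.3 dB SPL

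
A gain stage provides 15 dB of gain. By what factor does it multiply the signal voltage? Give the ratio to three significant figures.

5.62

Voltage ratio = 10^(dB/20).
10^(15/20) = 10^(0.7500) = 5.62.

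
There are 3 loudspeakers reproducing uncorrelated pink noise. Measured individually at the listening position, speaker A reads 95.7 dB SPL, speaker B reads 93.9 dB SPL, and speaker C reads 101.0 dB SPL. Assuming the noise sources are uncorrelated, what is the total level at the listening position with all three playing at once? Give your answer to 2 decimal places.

Uncorrelated sources add in intensity (power), not in dB.
L_total = 10·log₁₀(10^(95.7/10) + 10^(93.9/10) + 10^(101.0/10)) = 10·log₁₀(18759000000) = 102.73 dB SPL.

102.73 dB SPL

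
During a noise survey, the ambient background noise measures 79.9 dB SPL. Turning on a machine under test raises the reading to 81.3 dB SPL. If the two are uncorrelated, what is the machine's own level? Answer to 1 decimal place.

Subtract intensities: L_src = 10·log₁₀(10^(L_total/10) − 10^(L_bg/10)).
L_src = 10·log₁₀(10^(81.3/10) − 10^(79.9/10)) = 10·log₁₀(37170000) = 75.7 dB SPL.

75.7 dB SPL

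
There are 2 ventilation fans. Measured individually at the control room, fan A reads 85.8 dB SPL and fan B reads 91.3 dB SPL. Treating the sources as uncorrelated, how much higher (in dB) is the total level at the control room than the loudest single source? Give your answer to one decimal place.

1.1 dB

Uncorrelated sources add in intensity (power), not in dB.
L_total = 10·log₁₀(10^(85.8/10) + 10^(91.3/10)) = 92.38 dB SPL.
Excess over the loudest (91.3 dB): 92.38 − 91.3 = 1.1 dB.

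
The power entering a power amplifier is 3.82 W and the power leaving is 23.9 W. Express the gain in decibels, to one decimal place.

8.0 dB

For a power ratio, dB = 10·log₁₀(P₂/P₁).
10·log₁₀(23.9/3.82) = 10·log₁₀(6.257) = 8.0 dB.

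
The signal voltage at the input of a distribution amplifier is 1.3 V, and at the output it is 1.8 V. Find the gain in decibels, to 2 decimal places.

For a voltage ratio, dB = 20·log₁₀(V₂/V₁).
20·log₁₀(1.8/1.3) = 20·log₁₀(1.385) = 2.83 dB.

2.83 dB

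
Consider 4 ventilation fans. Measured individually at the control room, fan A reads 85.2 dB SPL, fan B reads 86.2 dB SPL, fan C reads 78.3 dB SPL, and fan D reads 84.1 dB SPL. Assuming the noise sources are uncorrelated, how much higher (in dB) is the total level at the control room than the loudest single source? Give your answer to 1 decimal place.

Add the sources as powers (linear), then convert back to dB:
L_total = 10·log₁₀(10^(85.2/10) + 10^(86.2/10) + 10^(78.3/10) + 10^(84.1/10)) = 90.30 dB SPL.
Excess over the loudest (86.2 dB): 90.30 − 86.2 = 4.1 dB.

4.1 dB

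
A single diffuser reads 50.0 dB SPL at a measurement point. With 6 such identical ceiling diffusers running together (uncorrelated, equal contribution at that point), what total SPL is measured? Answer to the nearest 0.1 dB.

57.8 dB SPL

6 equal incoherent sources raise the level by 10·log₁₀(6) = 7.78 dB.
L_total = 50.0 + 7.78 = 57.8 dB SPL.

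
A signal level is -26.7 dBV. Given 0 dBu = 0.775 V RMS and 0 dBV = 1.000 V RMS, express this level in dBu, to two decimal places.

-24.49 dBu

The offset between the scales is 20·log₁₀(0.775/1.000) = −2.214 dB.
So dBu = -26.7 + 2.214 = -24.49 dBu.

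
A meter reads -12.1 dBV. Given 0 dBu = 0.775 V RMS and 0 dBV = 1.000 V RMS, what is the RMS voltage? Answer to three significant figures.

0.248 V

V = 1.000 V × 10^(-12.1/20).
= 1.000 × 0.2483 = 0.248 V.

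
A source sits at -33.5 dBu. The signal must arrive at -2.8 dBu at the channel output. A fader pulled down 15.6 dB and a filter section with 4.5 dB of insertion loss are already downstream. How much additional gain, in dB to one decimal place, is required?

The required make-up gain is the shortfall in the dB sum.
G = -2.8 − (-33.5) + 15.6 + 4.5 = 50.8 dB.

50.8 dB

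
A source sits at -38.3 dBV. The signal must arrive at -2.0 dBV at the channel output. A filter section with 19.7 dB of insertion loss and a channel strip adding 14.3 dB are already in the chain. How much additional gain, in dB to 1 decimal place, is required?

The required make-up gain is the shortfall in the dB sum.
G = -2.0 − (-38.3) + 19.7 − 14.3 = 41.7 dB.

41.7 dB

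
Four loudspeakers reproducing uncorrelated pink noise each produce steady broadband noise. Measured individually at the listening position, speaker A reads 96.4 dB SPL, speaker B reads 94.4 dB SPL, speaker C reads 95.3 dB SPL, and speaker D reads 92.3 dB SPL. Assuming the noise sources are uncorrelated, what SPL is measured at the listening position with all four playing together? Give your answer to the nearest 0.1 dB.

Incoherent sources sum as intensities:
L_total = 10·log₁₀(10^(96.4/10) + 10^(94.4/10) + 10^(95.3/10) + 10^(92.3/10)) = 10·log₁₀(12206000000) = 100.9 dB SPL.

100.9 dB SPL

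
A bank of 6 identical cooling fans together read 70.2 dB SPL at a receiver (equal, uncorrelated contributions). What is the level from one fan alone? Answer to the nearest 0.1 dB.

62.4 dB SPL

6 equal incoherent sources add 10·log₁₀(6) = 7.78 dB over one source.
L_one = 70.2 − 7.78 = 62.4 dB SPL.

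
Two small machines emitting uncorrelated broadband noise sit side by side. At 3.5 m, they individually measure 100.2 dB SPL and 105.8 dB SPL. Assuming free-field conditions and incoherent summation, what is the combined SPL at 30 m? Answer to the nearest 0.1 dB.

Combined at 3.5 m: 10·log₁₀(10^(100.2/10)+10^(105.8/10)) = 106.86 dB SPL.
Then apply −20·log₁₀(30/3.5) = -18.66 dB → 88.2 dB SPL.

88.2 dB SPL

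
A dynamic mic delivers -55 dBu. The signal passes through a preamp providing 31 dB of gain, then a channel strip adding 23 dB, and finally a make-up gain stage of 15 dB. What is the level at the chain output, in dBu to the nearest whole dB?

Gain stages sum in dB:
-55 + 31 + 23 + 15 = +14 dBu.

+14 dBu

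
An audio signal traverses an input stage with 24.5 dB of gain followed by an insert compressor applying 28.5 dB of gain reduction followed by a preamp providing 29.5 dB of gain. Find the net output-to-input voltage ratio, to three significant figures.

18.8

Net gain = 24.5 + (−28.5) + 29.5 = 25.5 dB.
Voltage ratio = 10^(25.5/20) = 18.8.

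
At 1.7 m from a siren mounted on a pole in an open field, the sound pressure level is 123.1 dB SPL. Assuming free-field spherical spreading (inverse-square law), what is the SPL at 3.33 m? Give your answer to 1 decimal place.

117.3 dB SPL

For a point source in a free field, ΔL = −20·log₁₀(d₂/d₁).
ΔL = −20·log₁₀(3.33/1.7) = -5.84 dB, so L₂ = 123.1 + (-5.84) = 117.3 dB SPL.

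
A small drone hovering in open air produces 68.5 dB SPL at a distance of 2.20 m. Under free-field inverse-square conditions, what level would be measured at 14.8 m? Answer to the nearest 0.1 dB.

For a point source in a free field, ΔL = −20·log₁₀(d₂/d₁).
ΔL = −20·log₁₀(14.8/2.20) = -16.56 dB, so L₂ = 68.5 + (-16.56) = 51.9 dB SPL.

51.9 dB SPL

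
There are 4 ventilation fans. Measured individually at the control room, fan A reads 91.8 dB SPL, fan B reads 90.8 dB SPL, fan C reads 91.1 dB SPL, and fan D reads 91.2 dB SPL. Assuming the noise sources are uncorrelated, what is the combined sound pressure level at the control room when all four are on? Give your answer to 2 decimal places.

97.26 dB SPL

Uncorrelated sources add in intensity (power), not in dB.
L_total = 10·log₁₀(10^(91.8/10) + 10^(90.8/10) + 10^(91.1/10) + 10^(91.2/10)) = 10·log₁₀(5322000000) = 97.26 dB SPL.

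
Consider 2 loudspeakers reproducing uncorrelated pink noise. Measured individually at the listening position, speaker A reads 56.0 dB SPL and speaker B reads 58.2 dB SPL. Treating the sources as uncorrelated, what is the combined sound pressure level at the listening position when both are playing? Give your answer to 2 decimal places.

60.25 dB SPL

Uncorrelated sources add in intensity (power), not in dB.
L_total = 10·log₁₀(10^(56.0/10) + 10^(58.2/10)) = 10·log₁₀(1059000) = 60.25 dB SPL.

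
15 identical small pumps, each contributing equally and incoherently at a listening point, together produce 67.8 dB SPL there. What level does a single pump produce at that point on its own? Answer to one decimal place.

56.0 dB SPL

15 equal incoherent sources add 10·log₁₀(15) = 11.76 dB over one source.
L_one = 67.8 − 11.76 = 56.0 dB SPL.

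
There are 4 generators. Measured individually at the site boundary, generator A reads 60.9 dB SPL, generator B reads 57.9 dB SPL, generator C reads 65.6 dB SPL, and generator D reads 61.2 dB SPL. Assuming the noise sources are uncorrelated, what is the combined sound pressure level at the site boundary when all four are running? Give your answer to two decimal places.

68.32 dB SPL

Uncorrelated sources add in intensity (power), not in dB.
L_total = 10·log₁₀(10^(60.9/10) + 10^(57.9/10) + 10^(65.6/10) + 10^(61.2/10)) = 10·log₁₀(6796000) = 68.32 dB SPL.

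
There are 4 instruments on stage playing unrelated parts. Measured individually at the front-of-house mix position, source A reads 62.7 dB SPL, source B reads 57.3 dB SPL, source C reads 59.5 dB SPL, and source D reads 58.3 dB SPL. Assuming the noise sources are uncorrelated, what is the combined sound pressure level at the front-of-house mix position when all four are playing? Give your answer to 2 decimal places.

65.98 dB SPL

Incoherent sources sum as intensities:
L_total = 10·log₁₀(10^(62.7/10) + 10^(57.3/10) + 10^(59.5/10) + 10^(58.3/10)) = 10·log₁₀(3966000) = 65.98 dB SPL.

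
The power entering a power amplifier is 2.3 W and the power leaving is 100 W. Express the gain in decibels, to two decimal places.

16.38 dB

Power ratio → dB uses the 10·log₁₀ form:
10·log₁₀(100/2.3) = 10·log₁₀(43.48) = 16.38 dB.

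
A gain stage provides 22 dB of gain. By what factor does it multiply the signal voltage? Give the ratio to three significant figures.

12.6

Voltage ratio = 10^(dB/20).
10^(22/20) = 10^(1.100) = 12.6.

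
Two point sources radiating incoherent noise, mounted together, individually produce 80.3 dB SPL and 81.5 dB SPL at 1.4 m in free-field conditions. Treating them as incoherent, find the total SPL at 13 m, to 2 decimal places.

64.60 dB SPL

Combined at 1.4 m: 10·log₁₀(10^(80.3/10)+10^(81.5/10)) = 83.952 dB SPL.
Then apply −20·log₁₀(13/1.4) = -19.356 dB → 64.60 dB SPL.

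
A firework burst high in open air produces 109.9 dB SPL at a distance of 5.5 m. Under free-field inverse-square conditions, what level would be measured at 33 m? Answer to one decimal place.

94.3 dB SPL

For a point source in a free field, ΔL = −20·log₁₀(d₂/d₁).
ΔL = −20·log₁₀(33/5.5) = -15.56 dB, so L₂ = 109.9 + (-15.56) = 94.3 dB SPL.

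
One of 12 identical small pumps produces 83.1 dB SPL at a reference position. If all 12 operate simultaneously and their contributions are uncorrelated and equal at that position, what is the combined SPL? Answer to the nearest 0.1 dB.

12 equal incoherent sources raise the level by 10·log₁₀(12) = 10.79 dB.
L_total = 83.1 + 10.79 = 93.9 dB SPL.

93.9 dB SPL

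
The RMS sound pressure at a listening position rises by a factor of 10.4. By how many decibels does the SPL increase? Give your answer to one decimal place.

Sound pressure is an amplitude quantity: ΔL = 20·log₁₀(p₂/p₁).
20·log₁₀(10.4) = 20.3 dB.

20.3 dB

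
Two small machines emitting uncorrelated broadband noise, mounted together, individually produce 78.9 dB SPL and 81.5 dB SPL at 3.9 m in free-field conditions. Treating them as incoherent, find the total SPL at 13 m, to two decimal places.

72.94 dB SPL

Combined at 3.9 m: 10·log₁₀(10^(78.9/10)+10^(81.5/10)) = 83.402 dB SPL.
Then apply −20·log₁₀(13/3.9) = -10.458 dB → 72.94 dB SPL.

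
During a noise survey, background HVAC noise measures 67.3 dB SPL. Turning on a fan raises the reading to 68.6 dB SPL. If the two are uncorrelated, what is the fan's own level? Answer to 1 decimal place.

Background correction is a power subtraction:
L_src = 10·log₁₀(10^(68.6/10) − 10^(67.3/10)) = 10·log₁₀(1874000) = 62.7 dB SPL.

62.7 dB SPL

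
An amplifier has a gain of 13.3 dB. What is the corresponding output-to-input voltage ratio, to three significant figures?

Voltage ratio = 10^(dB/20).
10^(13.3/20) = 10^(0.6650) = 4.62.

4.62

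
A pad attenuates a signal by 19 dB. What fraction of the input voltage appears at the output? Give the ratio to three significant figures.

Voltage ratio = 10^(dB/20).
10^(-19/20) = 10^(-0.9500) = 0.112.

0.112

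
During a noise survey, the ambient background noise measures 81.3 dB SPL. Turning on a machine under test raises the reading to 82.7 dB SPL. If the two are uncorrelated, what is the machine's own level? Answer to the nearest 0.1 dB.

Subtract intensities: L_src = 10·log₁₀(10^(L_total/10) − 10^(L_bg/10)).
L_src = 10·log₁₀(10^(82.7/10) − 10^(81.3/10)) = 10·log₁₀(51310000) = 77.1 dB SPL.

77.1 dB SPL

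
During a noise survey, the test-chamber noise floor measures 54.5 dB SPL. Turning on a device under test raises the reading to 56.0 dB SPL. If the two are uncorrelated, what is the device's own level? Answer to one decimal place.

Subtract intensities: L_src = 10·log₁₀(10^(L_total/10) − 10^(L_bg/10)).
L_src = 10·log₁₀(10^(56.0/10) − 10^(54.5/10)) = 10·log₁₀(116300) = 50.7 dB SPL.

50.7 dB SPL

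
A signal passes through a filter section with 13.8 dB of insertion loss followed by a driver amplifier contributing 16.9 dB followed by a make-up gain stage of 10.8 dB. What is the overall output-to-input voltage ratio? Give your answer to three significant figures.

Net gain = (−13.8) + 16.9 + 10.8 = 13.9 dB.
Voltage ratio = 10^(13.9/20) = 4.95.

4.95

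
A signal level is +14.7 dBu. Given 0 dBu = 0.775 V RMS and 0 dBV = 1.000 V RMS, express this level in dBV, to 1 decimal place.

The offset between the scales is 20·log₁₀(0.775/1.000) = −2.214 dB.
So dBV = +14.7 − 2.214 = +12.5 dBV.

+12.5 dBV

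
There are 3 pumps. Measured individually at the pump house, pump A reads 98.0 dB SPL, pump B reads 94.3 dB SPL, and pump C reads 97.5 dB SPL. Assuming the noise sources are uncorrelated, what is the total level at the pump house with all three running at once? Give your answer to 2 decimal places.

Uncorrelated sources add in intensity (power), not in dB.
L_total = 10·log₁₀(10^(98.0/10) + 10^(94.3/10) + 10^(97.5/10)) = 10·log₁₀(14625000000) = 101.65 dB SPL.

101.65 dB SPL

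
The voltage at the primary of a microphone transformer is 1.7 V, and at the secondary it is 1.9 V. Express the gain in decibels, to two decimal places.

For a voltage ratio, dB = 20·log₁₀(V₂/V₁).
20·log₁₀(1.9/1.7) = 20·log₁₀(1.118) = 0.97 dB.

0.97 dB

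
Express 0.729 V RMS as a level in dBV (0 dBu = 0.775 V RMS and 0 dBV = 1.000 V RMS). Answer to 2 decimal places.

dBV = 20·log₁₀(V / 1.000 V).
20·log₁₀(0.729/1.000) = -2.75 dBV.

-2.75 dBV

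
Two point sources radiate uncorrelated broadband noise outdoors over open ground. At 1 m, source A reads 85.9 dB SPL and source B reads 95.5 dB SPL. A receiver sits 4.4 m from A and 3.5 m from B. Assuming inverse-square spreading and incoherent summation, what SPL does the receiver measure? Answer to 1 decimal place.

At the listener: L_A = 85.9 − 20·log₁₀(4.4) = 73.03 dB; L_B = 95.5 − 20·log₁₀(3.5) = 84.62 dB.
Combined: 10·log₁₀(10^(73.03/10)+10^(84.62/10)) = 84.9 dB SPL.

84.9 dB SPL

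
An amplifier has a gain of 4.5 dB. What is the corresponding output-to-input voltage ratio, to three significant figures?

1.68

Voltage ratio = 10^(dB/20).
10^(4.5/20) = 10^(0.2250) = 1.68.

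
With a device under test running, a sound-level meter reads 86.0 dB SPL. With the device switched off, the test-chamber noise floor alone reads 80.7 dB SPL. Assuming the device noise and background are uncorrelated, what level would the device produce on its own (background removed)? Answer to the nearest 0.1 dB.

Background correction is a power subtraction:
L_src = 10·log₁₀(10^(86.0/10) − 10^(80.7/10)) = 10·log₁₀(280600000) = 84.5 dB SPL.

84.5 dB SPL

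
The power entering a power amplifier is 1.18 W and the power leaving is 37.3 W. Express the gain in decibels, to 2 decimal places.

15.00 dB

For a power ratio, dB = 10·log₁₀(P₂/P₁).
10·log₁₀(37.3/1.18) = 10·log₁₀(31.61) = 15.00 dB.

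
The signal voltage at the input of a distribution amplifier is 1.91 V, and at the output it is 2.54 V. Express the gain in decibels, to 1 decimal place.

Voltage is an amplitude quantity, so gain = 20·log₁₀(V_out/V_in).
20·log₁₀(2.54/1.91) = 20·log₁₀(1.330) = 2.5 dB.

2.5 dB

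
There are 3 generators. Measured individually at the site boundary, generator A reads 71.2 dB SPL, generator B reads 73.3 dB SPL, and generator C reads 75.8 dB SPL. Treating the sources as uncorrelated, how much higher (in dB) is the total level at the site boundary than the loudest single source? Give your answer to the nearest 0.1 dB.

2.8 dB

Add the sources as powers (linear), then convert back to dB:
L_total = 10·log₁₀(10^(71.2/10) + 10^(73.3/10) + 10^(75.8/10)) = 78.61 dB SPL.
Excess over the loudest (75.8 dB): 78.61 − 75.8 = 2.8 dB.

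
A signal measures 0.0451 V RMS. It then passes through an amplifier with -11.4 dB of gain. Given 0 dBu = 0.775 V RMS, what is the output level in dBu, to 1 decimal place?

Input level: 20·log₁₀(0.0451/0.775) = -24.70 dBu.
Output: -24.70 − 11.4 = -36.1 dBu.

-36.1 dBu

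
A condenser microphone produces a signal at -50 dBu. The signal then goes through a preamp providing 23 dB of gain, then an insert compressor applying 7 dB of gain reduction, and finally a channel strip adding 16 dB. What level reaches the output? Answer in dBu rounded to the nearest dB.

-18 dBu

Gain stages sum in dB:
-50 + 23 − 7 + 16 = -18 dBu.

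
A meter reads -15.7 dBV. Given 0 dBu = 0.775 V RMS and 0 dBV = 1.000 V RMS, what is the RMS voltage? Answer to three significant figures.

V = 1.000 V × 10^(-15.7/20).
= 1.000 × 0.1641 = 0.164 V.

0.164 V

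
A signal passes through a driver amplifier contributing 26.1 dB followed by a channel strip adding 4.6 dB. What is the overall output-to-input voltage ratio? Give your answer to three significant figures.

Net gain = 26.1 + 4.6 = 30.7 dB.
Voltage ratio = 10^(30.7/20) = 34.3.

34.3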